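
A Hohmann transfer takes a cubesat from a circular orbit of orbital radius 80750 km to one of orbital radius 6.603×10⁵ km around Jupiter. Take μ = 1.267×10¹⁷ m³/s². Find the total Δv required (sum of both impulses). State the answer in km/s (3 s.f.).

Δv_total ≈ 20.7 km/s

r₁ = 80750 km = 8.075×10⁷ m.
r₂ = 6.603×10⁵ km = 6.603×10⁸ m.
Transfer ellipse a_t = (r₁ + r₂)/2 = 3.705×10⁸ m.
At r₁: circular v_c1 = √(μ/r₁) = 39610 m/s; transfer-perijove v_p = √[μ(2/r₁ − 1/a_t)] = 52880 m/s.
Δv₁ = v_p − v_c1 = 13270 m/s.
At r₂: circular v_c2 = √(μ/r₂) = 13850 m/s; transfer-apojove v_a = √[μ(2/r₂ − 1/a_t)] = 6467 m/s.
Δv₂ = v_c2 − v_a = 7386 m/s.
Total Δv = Δv₁ + Δv₂ = 20650 m/s = 20.65 km/s.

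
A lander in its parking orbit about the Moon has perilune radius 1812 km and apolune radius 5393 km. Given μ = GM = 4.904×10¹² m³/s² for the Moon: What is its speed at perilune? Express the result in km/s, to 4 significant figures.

v ≈ 2.013 km/s

Semi-major axis a = (r_p + r_a)/2 = 3602.5 km = 3.602×10⁶ m.
Vis-viva: v² = μ(2/r − 1/a) = 4.904×10¹² × (1.104×10⁻⁶ − 2.776×10⁻⁷) = 4.052×10⁶ m²/s².
v = 2013 m/s = 2.013 km/s.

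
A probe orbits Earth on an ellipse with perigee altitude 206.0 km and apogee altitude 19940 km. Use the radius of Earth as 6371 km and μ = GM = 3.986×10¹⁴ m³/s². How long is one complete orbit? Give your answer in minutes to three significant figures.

r_p = 6371 + 206.0 = 6577.0 km = 6.5770×10⁶ m.
r_a = 6371 + 19940 = 26311 km = 2.6311×10⁷ m.
Semi-major axis a = (r_p + r_a)/2 = (6577.0 + 26311)/2 = 16444 km = 1.644×10⁷ m.
By Kepler's third law T = 2π√(a³/μ) = 2π × 3.340×10³ = 2.099×10⁴ s.
= 349.8 minutes.

T ≈ 350 minutes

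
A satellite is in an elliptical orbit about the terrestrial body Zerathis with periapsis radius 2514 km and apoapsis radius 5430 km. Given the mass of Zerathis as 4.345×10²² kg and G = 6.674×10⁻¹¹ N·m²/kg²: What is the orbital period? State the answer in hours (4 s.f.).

T ≈ 8.113 hours

μ = GM = 6.674×10⁻¹¹ × 4.345×10²² = 2.900×10¹² m³/s².
Semi-major axis a = (r_p + r_a)/2 = (2514.0 + 5430.0)/2 = 3972.0 km = 3.972×10⁶ m.
By Kepler's third law T = 2π√(a³/μ) = 2π × 4.649×10³ = 2.921×10⁴ s.
= 8.113 hours.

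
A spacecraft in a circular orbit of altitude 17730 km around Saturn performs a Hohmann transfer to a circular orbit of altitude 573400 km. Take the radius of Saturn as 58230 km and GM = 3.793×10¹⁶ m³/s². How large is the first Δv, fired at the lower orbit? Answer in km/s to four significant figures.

Δv ≈ 7.512 km/s

r₁ = 58230 + 17730 = 75960 km = 7.5960×10⁷ m.
r₂ = 58230 + 573400 = 631630 km = 6.3163×10⁸ m.
Transfer ellipse a_t = (r₁ + r₂)/2 = 3.538×10⁸ m.
At r₁: circular v_c1 = √(μ/r₁) = 22350 m/s; transfer-perikrone v_p = √[μ(2/r₁ − 1/a_t)] = 29860 m/s.
Δv₁ = v_p − v_c1 = 7512 m/s.
= 7.512 km/s.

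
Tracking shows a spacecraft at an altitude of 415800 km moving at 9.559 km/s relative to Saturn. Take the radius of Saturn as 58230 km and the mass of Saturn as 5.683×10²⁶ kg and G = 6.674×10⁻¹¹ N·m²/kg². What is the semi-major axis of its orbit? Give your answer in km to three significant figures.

a ≈ 5.52×10⁵ km

μ = GM = 6.674×10⁻¹¹ × 5.683×10²⁶ = 3.793×10¹⁶ m³/s².
r = 58230 + 415800 = 4.7403×10⁵ km = 4.740×10⁸ m.
Specific orbital energy ε = v²/2 − μ/r = (9559)²/2 − 3.793×10¹⁶/4.740×10⁸ = -3.433×10⁷ J/kg.
Since ε = −μ/(2a), a = −μ/(2ε) = 5.525×10⁸ m = 5.5248×10⁵ km.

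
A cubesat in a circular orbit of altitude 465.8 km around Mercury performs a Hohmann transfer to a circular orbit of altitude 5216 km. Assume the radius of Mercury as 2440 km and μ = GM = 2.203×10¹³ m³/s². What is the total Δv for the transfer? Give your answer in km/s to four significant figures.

r₁ = 2440 + 465.8 = 2905.8 km = 2.9058×10⁶ m.
r₂ = 2440 + 5216 = 7656.0 km = 7.6560×10⁶ m.
Transfer ellipse a_t = (r₁ + r₂)/2 = 5.281×10⁶ m.
At r₁: circular v_c1 = √(μ/r₁) = 2753 m/s; transfer-periherm v_p = √[μ(2/r₁ − 1/a_t)] = 3315 m/s.
Δv₁ = v_p − v_c1 = 561.9 m/s.
At r₂: circular v_c2 = √(μ/r₂) = 1696 m/s; transfer-apoherm v_a = √[μ(2/r₂ − 1/a_t)] = 1258 m/s.
Δv₂ = v_c2 − v_a = 438.0 m/s.
Total Δv = Δv₁ + Δv₂ = 999.9 m/s = 0.9999 km/s.

Δv_total ≈ 0.9999 km/s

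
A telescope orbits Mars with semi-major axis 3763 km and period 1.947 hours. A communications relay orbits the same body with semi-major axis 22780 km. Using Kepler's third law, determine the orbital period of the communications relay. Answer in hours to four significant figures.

T₂ ≈ 29.00 hours

Kepler's third law: T² ∝ a³, so T₂ = T₁ (a₂/a₁)^(3/2).
a₂/a₁ = 6.054, (a₂/a₁)^(3/2) = 14.89.
T₂ = 1.947 × 14.89 = 29.00 hours.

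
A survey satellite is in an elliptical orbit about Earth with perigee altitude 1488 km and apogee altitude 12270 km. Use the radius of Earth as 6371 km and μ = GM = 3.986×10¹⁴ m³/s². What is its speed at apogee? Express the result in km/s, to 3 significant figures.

r_p = 6371 + 1488 = 7859.0 km = 7.8590×10⁶ m.
r_a = 6371 + 12270 = 18641 km = 1.8641×10⁷ m.
Semi-major axis a = (r_p + r_a)/2 = 13250 km = 1.325×10⁷ m.
Vis-viva: v² = μ(2/r − 1/a) = 3.986×10¹⁴ × (1.073×10⁻⁷ − 7.547×10⁻⁸) = 1.268×10⁷ m²/s².
v = 3561 m/s = 3.561 km/s.

v ≈ 3.56 km/s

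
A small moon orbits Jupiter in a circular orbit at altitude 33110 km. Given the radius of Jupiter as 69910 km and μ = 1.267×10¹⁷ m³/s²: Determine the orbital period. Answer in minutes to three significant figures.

T ≈ 308 minutes

r = 69910 + 33110 = 103020 km = 1.0302×10⁸ m.
Kepler's third law: T = 2π√(r³/μ) = 2π√((1.030×10⁸)³ / 1.267×10¹⁷).
r³/μ = 8.630×10⁶ s², so T = 2π × 2.938×10³ = 1.846×10⁴ s.
Converting: 1.846×10⁴ s ÷ 60.00 = 307.6 minutes.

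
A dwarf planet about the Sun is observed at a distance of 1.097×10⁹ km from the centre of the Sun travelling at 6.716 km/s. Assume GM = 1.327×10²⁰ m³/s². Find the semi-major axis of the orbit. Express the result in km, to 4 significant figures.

r = 1.097×10¹² m.
Specific orbital energy ε = v²/2 − μ/r = (6716)²/2 − 1.327×10²⁰/1.097×10¹² = -9.841×10⁷ J/kg.
Since ε = −μ/(2a), a = −μ/(2ε) = 6.742×10¹¹ m = 6.7419×10⁸ km.

a ≈ 6.742×10⁸ km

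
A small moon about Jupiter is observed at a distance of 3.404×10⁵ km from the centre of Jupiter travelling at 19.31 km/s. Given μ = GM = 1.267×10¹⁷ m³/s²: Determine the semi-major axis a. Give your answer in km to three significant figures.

a ≈ 3.41×10⁵ km

r = 3.404×10⁸ m.
Specific orbital energy ε = v²/2 − μ/r = (19310)²/2 − 1.267×10¹⁷/3.404×10⁸ = -1.858×10⁸ J/kg.
Since ε = −μ/(2a), a = −μ/(2ε) = 3.410×10⁸ m = 3.4101×10⁵ km.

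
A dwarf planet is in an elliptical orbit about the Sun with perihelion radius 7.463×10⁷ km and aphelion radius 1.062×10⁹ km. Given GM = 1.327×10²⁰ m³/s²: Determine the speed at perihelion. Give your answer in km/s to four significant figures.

Semi-major axis a = (r_p + r_a)/2 = 5.6832×10⁸ km = 5.683×10¹¹ m.
Vis-viva: v² = μ(2/r − 1/a) = 1.327×10²⁰ × (2.680×10⁻¹¹ − 1.760×10⁻¹²) = 3.323×10⁹ m²/s².
v = 57640 m/s = 57.64 km/s.

v ≈ 57.64 km/s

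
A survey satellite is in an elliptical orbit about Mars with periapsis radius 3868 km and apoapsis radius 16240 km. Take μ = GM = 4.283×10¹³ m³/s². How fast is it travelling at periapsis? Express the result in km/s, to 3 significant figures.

v ≈ 4.23 km/s

Semi-major axis a = (r_p + r_a)/2 = 10054 km = 1.005×10⁷ m.
Vis-viva: v² = μ(2/r − 1/a) = 4.283×10¹³ × (5.171×10⁻⁷ − 9.946×10⁻⁸) = 1.789×10⁷ m²/s².
v = 4229 m/s = 4.229 km/s.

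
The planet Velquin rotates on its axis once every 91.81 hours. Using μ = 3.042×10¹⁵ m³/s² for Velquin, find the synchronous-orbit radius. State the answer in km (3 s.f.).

r_sync ≈ 2.03×10⁵ km

T = 91.81 hours = 3.305×10⁵ s.
A synchronous orbit has period T, so by Kepler's third law a = (μT²/4π²)^(1/3).
μT²/4π² = 3.042×10¹⁵ × (3.305×10⁵)² / 39.48 = 8.418×10²⁴ m³.
a = 2.034×10⁸ m = 2.0342×10⁵ km.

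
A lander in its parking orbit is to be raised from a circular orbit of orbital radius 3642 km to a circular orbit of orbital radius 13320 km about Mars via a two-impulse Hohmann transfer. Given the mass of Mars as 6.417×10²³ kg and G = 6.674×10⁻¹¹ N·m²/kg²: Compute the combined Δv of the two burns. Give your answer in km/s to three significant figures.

μ = GM = 6.674×10⁻¹¹ × 6.417×10²³ = 4.283×10¹³ m³/s².
r₁ = 3642 km = 3.642×10⁶ m.
r₂ = 13320 km = 1.332×10⁷ m.
Transfer ellipse a_t = (r₁ + r₂)/2 = 8.481×10⁶ m.
At r₁: circular v_c1 = √(μ/r₁) = 3429 m/s; transfer-periapsis v_p = √[μ(2/r₁ − 1/a_t)] = 4298 m/s.
Δv₁ = v_p − v_c1 = 868.3 m/s.
At r₂: circular v_c2 = √(μ/r₂) = 1793 m/s; transfer-apoapsis v_a = √[μ(2/r₂ − 1/a_t)] = 1175 m/s.
Δv₂ = v_c2 − v_a = 618.1 m/s.
Total Δv = Δv₁ + Δv₂ = 1486 m/s = 1.486 km/s.

Δv_total ≈ 1.49 km/s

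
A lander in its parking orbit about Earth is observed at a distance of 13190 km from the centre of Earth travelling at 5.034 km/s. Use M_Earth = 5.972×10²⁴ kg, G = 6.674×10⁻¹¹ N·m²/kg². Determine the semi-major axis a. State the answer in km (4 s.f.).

μ = GM = 6.674×10⁻¹¹ × 5.972×10²⁴ = 3.986×10¹⁴ m³/s².
r = 1.319×10⁷ m.
Specific orbital energy ε = v²/2 − μ/r = (5034)²/2 − 3.986×10¹⁴/1.319×10⁷ = -1.755×10⁷ J/kg.
Since ε = −μ/(2a), a = −μ/(2ε) = 1.136×10⁷ m = 11357 km.

a ≈ 11360 km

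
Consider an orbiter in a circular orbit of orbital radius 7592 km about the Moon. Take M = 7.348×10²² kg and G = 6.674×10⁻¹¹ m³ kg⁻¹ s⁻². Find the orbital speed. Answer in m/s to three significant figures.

μ = GM = 6.674×10⁻¹¹ × 7.348×10²² = 4.904×10¹² m³/s².
r = 7592 km = 7.592×10⁶ m.
For a circular orbit v = √(μ/r) = √(4.904×10¹² / 7.592×10⁶) = √(6.460×10⁵) = 803.7 m/s.

v ≈ 804 m/s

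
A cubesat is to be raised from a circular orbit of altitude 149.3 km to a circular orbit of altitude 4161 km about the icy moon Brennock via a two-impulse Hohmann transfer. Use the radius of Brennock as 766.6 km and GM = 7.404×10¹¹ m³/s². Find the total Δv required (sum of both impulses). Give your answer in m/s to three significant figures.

Δv_total ≈ 439 m/s

r₁ = 766.6 + 149.3 = 915.90 km = 9.1590×10⁵ m.
r₂ = 766.6 + 4161 = 4927.6 km = 4.9276×10⁶ m.
Transfer ellipse a_t = (r₁ + r₂)/2 = 2.922×10⁶ m.
At r₁: circular v_c1 = √(μ/r₁) = 899.1 m/s; transfer-periapsis v_p = √[μ(2/r₁ − 1/a_t)] = 1168 m/s.
Δv₁ = v_p − v_c1 = 268.5 m/s.
At r₂: circular v_c2 = √(μ/r₂) = 387.6 m/s; transfer-apoapsis v_a = √[μ(2/r₂ − 1/a_t)] = 217.0 m/s.
Δv₂ = v_c2 − v_a = 170.6 m/s.
Total Δv = Δv₁ + Δv₂ = 439.1 m/s.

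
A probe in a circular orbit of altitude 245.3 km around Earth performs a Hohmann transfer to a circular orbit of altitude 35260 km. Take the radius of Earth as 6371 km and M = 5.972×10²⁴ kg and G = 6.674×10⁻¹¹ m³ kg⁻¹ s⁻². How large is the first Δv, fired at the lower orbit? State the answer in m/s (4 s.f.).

μ = GM = 6.674×10⁻¹¹ × 5.972×10²⁴ = 3.986×10¹⁴ m³/s².
r₁ = 6371 + 245.3 = 6616.3 km = 6.6163×10⁶ m.
r₂ = 6371 + 35260 = 41631 km = 4.1631×10⁷ m.
Transfer ellipse a_t = (r₁ + r₂)/2 = 2.412×10⁷ m.
At r₁: circular v_c1 = √(μ/r₁) = 7761 m/s; transfer-perigee v_p = √[μ(2/r₁ − 1/a_t)] = 10200 m/s.
Δv₁ = v_p − v_c1 = 2435 m/s.

Δv ≈ 2435 m/s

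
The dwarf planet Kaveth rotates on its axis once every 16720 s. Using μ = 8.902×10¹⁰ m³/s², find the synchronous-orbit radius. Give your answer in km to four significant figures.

A synchronous orbit has period T, so by Kepler's third law a = (μT²/4π²)^(1/3).
μT²/4π² = 8.902×10¹⁰ × (1.672×10⁴)² / 39.48 = 6.304×10¹⁷ m³.
a = 8.574×10⁵ m = 857.43 km.

r_sync ≈ 857.4 km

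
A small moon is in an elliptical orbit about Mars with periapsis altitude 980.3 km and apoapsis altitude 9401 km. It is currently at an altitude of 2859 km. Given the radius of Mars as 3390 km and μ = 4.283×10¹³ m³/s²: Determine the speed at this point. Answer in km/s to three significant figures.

v ≈ 2.95 km/s

r_p = 3390 + 980.3 = 4370.3 km = 4.3703×10⁶ m.
r_a = 3390 + 9401 = 12791 km = 1.2791×10⁷ m.
r = 3390 + 2859 = 6249.0 km = 6.249×10⁶ m.
Semi-major axis a = (r_p + r_a)/2 = 8580.6 km = 8.581×10⁶ m.
Vis-viva: v² = μ(2/r − 1/a) = 4.283×10¹³ × (3.201×10⁻⁷ − 1.165×10⁻⁷) = 8.716×10⁶ m²/s².
v = 2952 m/s = 2.952 km/s.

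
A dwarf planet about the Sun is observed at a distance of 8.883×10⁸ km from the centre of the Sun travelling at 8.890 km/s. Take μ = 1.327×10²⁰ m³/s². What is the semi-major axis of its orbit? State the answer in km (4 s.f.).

r = 8.883×10¹¹ m.
Vis-viva rearranged: 1/a = 2/r − v²/μ = 2.251×10⁻¹² − 5.956×10⁻¹³ = 1.656×10⁻¹² m⁻¹.
a = 6.039×10¹¹ m = 6.0389×10⁸ km.

a ≈ 6.039×10⁸ km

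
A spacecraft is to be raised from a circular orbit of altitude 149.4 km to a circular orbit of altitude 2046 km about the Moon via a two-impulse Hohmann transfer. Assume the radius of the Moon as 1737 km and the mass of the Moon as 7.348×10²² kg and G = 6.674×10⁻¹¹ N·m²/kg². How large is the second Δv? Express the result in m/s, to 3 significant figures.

μ = GM = 6.674×10⁻¹¹ × 7.348×10²² = 4.904×10¹² m³/s².
r₁ = 1737 + 149.4 = 1886.4 km = 1.8864×10⁶ m.
r₂ = 1737 + 2046 = 3783.0 km = 3.7830×10⁶ m.
Transfer ellipse a_t = (r₁ + r₂)/2 = 2.835×10⁶ m.
At r₁: circular v_c1 = √(μ/r₁) = 1612 m/s; transfer-perilune v_p = √[μ(2/r₁ − 1/a_t)] = 1863 m/s.
At r₂: circular v_c2 = √(μ/r₂) = 1139 m/s; transfer-apolune v_a = √[μ(2/r₂ − 1/a_t)] = 928.8 m/s.
Δv₂ = v_c2 − v_a = 209.8 m/s.

Δv ≈ 210 m/s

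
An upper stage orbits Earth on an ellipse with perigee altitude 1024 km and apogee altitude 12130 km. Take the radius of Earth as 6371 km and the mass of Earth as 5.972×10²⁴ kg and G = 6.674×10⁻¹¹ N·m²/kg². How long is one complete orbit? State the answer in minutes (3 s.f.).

μ = GM = 6.674×10⁻¹¹ × 5.972×10²⁴ = 3.986×10¹⁴ m³/s².
r_p = 6371 + 1024 = 7395.0 km = 7.3950×10⁶ m.
r_a = 6371 + 12130 = 18501 km = 1.8501×10⁷ m.
Semi-major axis a = (r_p + r_a)/2 = (7395.0 + 18501)/2 = 12948 km = 1.295×10⁷ m.
By Kepler's third law T = 2π√(a³/μ) = 2π × 2.334×10³ = 1.466×10⁴ s.
= 244.4 minutes.

T ≈ 244 minutes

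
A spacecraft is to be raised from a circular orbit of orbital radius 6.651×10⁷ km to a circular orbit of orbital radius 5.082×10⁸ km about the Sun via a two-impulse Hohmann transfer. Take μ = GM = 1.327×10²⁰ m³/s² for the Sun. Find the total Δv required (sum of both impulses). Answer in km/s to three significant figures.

Δv_total ≈ 23.1 km/s

r₁ = 6.651×10⁷ km = 6.651×10¹⁰ m.
r₂ = 5.082×10⁸ km = 5.082×10¹¹ m.
Transfer ellipse a_t = (r₁ + r₂)/2 = 2.874×10¹¹ m.
At r₁: circular v_c1 = √(μ/r₁) = 44670 m/s; transfer-perihelion v_p = √[μ(2/r₁ − 1/a_t)] = 59400 m/s.
Δv₁ = v_p − v_c1 = 14730 m/s.
At r₂: circular v_c2 = √(μ/r₂) = 16160 m/s; transfer-aphelion v_a = √[μ(2/r₂ − 1/a_t)] = 7774 m/s.
Δv₂ = v_c2 − v_a = 8385 m/s.
Total Δv = Δv₁ + Δv₂ = 23120 m/s = 23.12 km/s.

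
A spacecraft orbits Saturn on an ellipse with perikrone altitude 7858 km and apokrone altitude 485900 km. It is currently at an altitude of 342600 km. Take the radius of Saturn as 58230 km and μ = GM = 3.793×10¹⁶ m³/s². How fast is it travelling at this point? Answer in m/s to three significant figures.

v ≈ 8060 m/s

r_p = 58230 + 7858 = 66088 km = 6.6088×10⁷ m.
r_a = 58230 + 485900 = 544130 km = 5.4413×10⁸ m.
r = 58230 + 342600 = 4.0083×10⁵ km = 4.008×10⁸ m.
Semi-major axis a = (r_p + r_a)/2 = 3.0511×10⁵ km = 3.051×10⁸ m.
Vis-viva: v² = μ(2/r − 1/a) = 3.793×10¹⁶ × (4.990×10⁻⁹ − 3.278×10⁻⁹) = 6.494×10⁷ m²/s².
v = 8059 m/s.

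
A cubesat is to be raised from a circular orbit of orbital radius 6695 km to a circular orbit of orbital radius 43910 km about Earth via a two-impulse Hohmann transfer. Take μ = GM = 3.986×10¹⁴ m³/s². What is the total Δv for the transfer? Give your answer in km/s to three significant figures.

r₁ = 6695 km = 6.695×10⁶ m.
r₂ = 43910 km = 4.391×10⁷ m.
Transfer ellipse a_t = (r₁ + r₂)/2 = 2.530×10⁷ m.
At r₁: circular v_c1 = √(μ/r₁) = 7716 m/s; transfer-perigee v_p = √[μ(2/r₁ − 1/a_t)] = 10160 m/s.
Δv₁ = v_p − v_c1 = 2449 m/s.
At r₂: circular v_c2 = √(μ/r₂) = 3013 m/s; transfer-apogee v_a = √[μ(2/r₂ − 1/a_t)] = 1550 m/s.
Δv₂ = v_c2 − v_a = 1463 m/s.
Total Δv = Δv₁ + Δv₂ = 3912 m/s = 3.912 km/s.

Δv_total ≈ 3.91 km/s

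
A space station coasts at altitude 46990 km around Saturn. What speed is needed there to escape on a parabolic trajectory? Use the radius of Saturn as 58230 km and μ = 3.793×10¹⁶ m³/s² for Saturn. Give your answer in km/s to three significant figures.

r = 58230 + 46990 = 105220 km = 1.0522×10⁸ m.
Escape speed v_esc = √(2μ/r) = √(2 × 3.793×10¹⁶ / 1.052×10⁸) = √(7.210×10⁸) = 26850 m/s.
= 26.85 km/s.

v_esc ≈ 26.9 km/s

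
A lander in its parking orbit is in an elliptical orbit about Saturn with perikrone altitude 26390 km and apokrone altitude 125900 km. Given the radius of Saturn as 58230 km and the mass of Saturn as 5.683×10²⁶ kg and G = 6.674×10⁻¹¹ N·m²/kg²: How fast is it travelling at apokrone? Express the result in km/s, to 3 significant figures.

μ = GM = 6.674×10⁻¹¹ × 5.683×10²⁶ = 3.793×10¹⁶ m³/s².
r_p = 58230 + 26390 = 84620 km = 8.4620×10⁷ m.
r_a = 58230 + 125900 = 184130 km = 1.8413×10⁸ m.
Semi-major axis a = (r_p + r_a)/2 = 1.3438×10⁵ km = 1.344×10⁸ m.
Vis-viva: v² = μ(2/r − 1/a) = 3.793×10¹⁶ × (1.086×10⁻⁸ − 7.442×10⁻⁹) = 1.297×10⁸ m²/s².
v = 11390 m/s = 11.39 km/s.

v ≈ 11.4 km/s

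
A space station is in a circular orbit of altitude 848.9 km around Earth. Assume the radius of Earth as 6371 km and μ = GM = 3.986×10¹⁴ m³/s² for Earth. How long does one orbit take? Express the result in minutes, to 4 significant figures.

T ≈ 101.8 minutes

r = 6371 + 848.9 = 7219.9 km = 7.2199×10⁶ m.
Kepler's third law: T = 2π√(r³/μ) = 2π√((7.220×10⁶)³ / 3.986×10¹⁴).
r³/μ = 9.442×10⁵ s², so T = 2π × 9.717×10² = 6.105×10³ s.
Converting: 6.105×10³ s ÷ 60.00 = 101.8 minutes.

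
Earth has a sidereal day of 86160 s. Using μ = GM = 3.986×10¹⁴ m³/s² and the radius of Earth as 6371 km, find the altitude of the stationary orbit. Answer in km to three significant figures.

A synchronous orbit has period T, so by Kepler's third law a = (μT²/4π²)^(1/3).
μT²/4π² = 3.986×10¹⁴ × (8.616×10⁴)² / 39.48 = 7.495×10²² m³.
a = 4.216×10⁷ m = 42163 km.
Altitude h = a − R = 42163 − 6371 = 35792 km.

h_sync ≈ 35800 km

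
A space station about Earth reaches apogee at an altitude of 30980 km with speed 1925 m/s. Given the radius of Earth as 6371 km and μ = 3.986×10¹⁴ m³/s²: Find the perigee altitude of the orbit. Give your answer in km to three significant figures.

r_a = 6371 + 30980 = 37351 km = 3.735×10⁷ m.
Specific energy ε = v²/2 − μ/r = -8.819×10⁶ J/kg, so a = −μ/(2ε) = 2.260×10⁷ m.
The apsides satisfy r_p + r_a = 2a, so the perigee radius is 2a − r_a = 7.847×10⁶ m = 7847.3 km.
Perigee altitude = 7847.3 − 6371 = 1476.3 km.

perigee altitude ≈ 1480 km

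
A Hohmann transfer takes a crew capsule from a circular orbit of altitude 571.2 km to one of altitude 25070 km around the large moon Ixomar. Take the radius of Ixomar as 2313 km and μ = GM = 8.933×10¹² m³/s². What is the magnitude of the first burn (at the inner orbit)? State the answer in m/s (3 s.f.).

r₁ = 2313 + 571.2 = 2884.2 km = 2.8842×10⁶ m.
r₂ = 2313 + 25070 = 27383 km = 2.7383×10⁷ m.
Transfer ellipse a_t = (r₁ + r₂)/2 = 1.513×10⁷ m.
At r₁: circular v_c1 = √(μ/r₁) = 1760 m/s; transfer-periapsis v_p = √[μ(2/r₁ − 1/a_t)] = 2367 m/s.
Δv₁ = v_p − v_c1 = 607.4 m/s.

Δv ≈ 607 m/s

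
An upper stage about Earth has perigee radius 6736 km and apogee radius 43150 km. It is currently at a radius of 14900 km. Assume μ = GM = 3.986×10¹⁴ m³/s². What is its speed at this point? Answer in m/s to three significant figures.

Semi-major axis a = (r_p + r_a)/2 = 24943 km = 2.494×10⁷ m.
Vis-viva: v² = μ(2/r − 1/a) = 3.986×10¹⁴ × (1.342×10⁻⁷ − 4.009×10⁻⁸) = 3.752×10⁷ m²/s².
v = 6126 m/s.

v ≈ 6130 m/s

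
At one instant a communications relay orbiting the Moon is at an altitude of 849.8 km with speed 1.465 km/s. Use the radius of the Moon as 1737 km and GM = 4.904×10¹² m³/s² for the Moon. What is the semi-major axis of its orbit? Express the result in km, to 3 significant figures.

r = 1737 + 849.8 = 2586.8 km = 2.587×10⁶ m.
Specific orbital energy ε = v²/2 − μ/r = (1465)²/2 − 4.904×10¹²/2.587×10⁶ = -8.227×10⁵ J/kg.
Since ε = −μ/(2a), a = −μ/(2ε) = 2.981×10⁶ m = 2980.6 km.

a ≈ 2980 km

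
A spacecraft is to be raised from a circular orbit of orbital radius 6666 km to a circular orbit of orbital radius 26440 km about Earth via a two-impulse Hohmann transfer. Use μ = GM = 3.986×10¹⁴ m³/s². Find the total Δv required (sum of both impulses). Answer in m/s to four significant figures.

r₁ = 6666 km = 6.666×10⁶ m.
r₂ = 26440 km = 2.644×10⁷ m.
Transfer ellipse a_t = (r₁ + r₂)/2 = 1.655×10⁷ m.
At r₁: circular v_c1 = √(μ/r₁) = 7733 m/s; transfer-perigee v_p = √[μ(2/r₁ − 1/a_t)] = 9773 m/s.
Δv₁ = v_p − v_c1 = 2040 m/s.
At r₂: circular v_c2 = √(μ/r₂) = 3883 m/s; transfer-apogee v_a = √[μ(2/r₂ − 1/a_t)] = 2464 m/s.
Δv₂ = v_c2 − v_a = 1419 m/s.
Total Δv = Δv₁ + Δv₂ = 3459 m/s.

Δv_total ≈ 3459 m/s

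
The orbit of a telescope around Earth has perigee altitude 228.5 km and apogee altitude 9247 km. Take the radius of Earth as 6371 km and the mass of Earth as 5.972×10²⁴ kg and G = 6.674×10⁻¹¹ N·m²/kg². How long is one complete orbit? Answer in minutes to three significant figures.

T ≈ 194 minutes

μ = GM = 6.674×10⁻¹¹ × 5.972×10²⁴ = 3.986×10¹⁴ m³/s².
r_p = 6371 + 228.5 = 6599.5 km = 6.5995×10⁶ m.
r_a = 6371 + 9247 = 15618 km = 1.5618×10⁷ m.
Semi-major axis a = (r_p + r_a)/2 = (6599.5 + 15618)/2 = 11109 km = 1.111×10⁷ m.
By Kepler's third law T = 2π√(a³/μ) = 2π × 1.855×10³ = 1.165×10⁴ s.
= 194.2 minutes.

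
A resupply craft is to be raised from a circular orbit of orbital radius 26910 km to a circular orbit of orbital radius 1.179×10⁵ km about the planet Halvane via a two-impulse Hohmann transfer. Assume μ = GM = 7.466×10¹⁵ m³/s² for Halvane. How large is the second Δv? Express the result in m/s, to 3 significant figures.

Δv ≈ 3110 m/s

r₁ = 26910 km = 2.691×10⁷ m.
r₂ = 1.179×10⁵ km = 1.179×10⁸ m.
Transfer ellipse a_t = (r₁ + r₂)/2 = 7.240×10⁷ m.
At r₁: circular v_c1 = √(μ/r₁) = 16660 m/s; transfer-periapsis v_p = √[μ(2/r₁ − 1/a_t)] = 21250 m/s.
At r₂: circular v_c2 = √(μ/r₂) = 7958 m/s; transfer-apoapsis v_a = √[μ(2/r₂ − 1/a_t)] = 4851 m/s.
Δv₂ = v_c2 − v_a = 3106 m/s.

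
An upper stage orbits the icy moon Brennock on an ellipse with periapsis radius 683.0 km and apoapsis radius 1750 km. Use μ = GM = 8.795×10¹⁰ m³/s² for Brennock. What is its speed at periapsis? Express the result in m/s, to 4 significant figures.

Semi-major axis a = (r_p + r_a)/2 = 1216.5 km = 1.216×10⁶ m.
Vis-viva: v² = μ(2/r − 1/a) = 8.795×10¹⁰ × (2.928×10⁻⁶ − 8.220×10⁻⁷) = 1.852×10⁵ m²/s².
v = 430.4 m/s.

v ≈ 430.4 m/s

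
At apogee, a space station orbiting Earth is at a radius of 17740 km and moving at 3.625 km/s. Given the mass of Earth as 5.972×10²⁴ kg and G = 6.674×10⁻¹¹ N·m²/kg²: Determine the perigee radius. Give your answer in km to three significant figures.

μ = GM = 6.674×10⁻¹¹ × 5.972×10²⁴ = 3.986×10¹⁴ m³/s².
r_a = 1.774×10⁷ m.
Specific energy ε = v²/2 − μ/r = -1.590×10⁷ J/kg, so a = −μ/(2ε) = 1.254×10⁷ m.
The apsides satisfy r_p + r_a = 2a, so the perigee radius is 2a − r_a = 7.332×10⁶ m = 7332.0 km.

perigee radius ≈ 7330 km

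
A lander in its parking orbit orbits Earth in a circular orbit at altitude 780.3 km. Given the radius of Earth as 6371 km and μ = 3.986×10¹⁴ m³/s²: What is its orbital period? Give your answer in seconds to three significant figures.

r = 6371 + 780.3 = 7151.3 km = 7.1513×10⁶ m.
Kepler's third law: T = 2π√(r³/μ) = 2π√((7.151×10⁶)³ / 3.986×10¹⁴).
r³/μ = 9.175×10⁵ s², so T = 2π × 9.579×10² = 6.019×10³ s.

T ≈ 6020 seconds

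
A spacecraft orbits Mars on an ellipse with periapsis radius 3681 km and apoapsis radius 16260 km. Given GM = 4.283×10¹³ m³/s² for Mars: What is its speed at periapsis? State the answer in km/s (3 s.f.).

v ≈ 4.36 km/s

Semi-major axis a = (r_p + r_a)/2 = 9970.5 km = 9.970×10⁶ m.
Vis-viva: v² = μ(2/r − 1/a) = 4.283×10¹³ × (5.433×10⁻⁷ − 1.003×10⁻⁷) = 1.898×10⁷ m²/s².
v = 4356 m/s = 4.356 km/s.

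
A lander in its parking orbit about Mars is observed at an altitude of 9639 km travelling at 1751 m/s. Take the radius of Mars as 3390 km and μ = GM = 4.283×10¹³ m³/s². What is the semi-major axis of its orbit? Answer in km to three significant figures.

r = 3390 + 9639 = 13029 km = 1.303×10⁷ m.
Vis-viva rearranged: 1/a = 2/r − v²/μ = 1.535×10⁻⁷ − 7.159×10⁻⁸ = 8.192×10⁻⁸ m⁻¹.
a = 1.221×10⁷ m = 12207 km.

a ≈ 12200 km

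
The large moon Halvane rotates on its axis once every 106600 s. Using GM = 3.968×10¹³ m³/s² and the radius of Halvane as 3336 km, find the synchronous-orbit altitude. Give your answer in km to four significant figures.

A synchronous orbit has period T, so by Kepler's third law a = (μT²/4π²)^(1/3).
μT²/4π² = 3.968×10¹³ × (1.066×10⁵)² / 39.48 = 1.142×10²² m³.
a = 2.252×10⁷ m = 22520 km.
Altitude h = a − R = 22520 − 3336 = 19184 km.

h_sync ≈ 19180 km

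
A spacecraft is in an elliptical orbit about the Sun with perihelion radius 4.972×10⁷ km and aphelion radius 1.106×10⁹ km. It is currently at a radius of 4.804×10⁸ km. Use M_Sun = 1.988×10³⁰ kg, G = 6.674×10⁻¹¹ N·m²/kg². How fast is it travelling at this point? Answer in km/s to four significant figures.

μ = GM = 6.674×10⁻¹¹ × 1.988×10³⁰ = 1.327×10²⁰ m³/s².
Semi-major axis a = (r_p + r_a)/2 = 5.7786×10⁸ km = 5.779×10¹¹ m.
Vis-viva: v² = μ(2/r − 1/a) = 1.327×10²⁰ × (4.163×10⁻¹² − 1.731×10⁻¹²) = 3.228×10⁸ m²/s².
v = 17970 m/s = 17.97 km/s.

v ≈ 17.97 km/s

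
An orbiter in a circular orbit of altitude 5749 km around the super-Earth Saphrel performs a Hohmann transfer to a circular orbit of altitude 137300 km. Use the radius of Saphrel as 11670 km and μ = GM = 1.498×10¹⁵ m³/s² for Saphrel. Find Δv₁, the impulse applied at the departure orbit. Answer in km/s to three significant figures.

Δv ≈ 3.14 km/s

r₁ = 11670 + 5749 = 17419 km = 1.7419×10⁷ m.
r₂ = 11670 + 137300 = 148970 km = 1.4897×10⁸ m.
Transfer ellipse a_t = (r₁ + r₂)/2 = 8.319×10⁷ m.
At r₁: circular v_c1 = √(μ/r₁) = 9274 m/s; transfer-periapsis v_p = √[μ(2/r₁ − 1/a_t)] = 12410 m/s.
Δv₁ = v_p − v_c1 = 3136 m/s.
= 3.136 km/s.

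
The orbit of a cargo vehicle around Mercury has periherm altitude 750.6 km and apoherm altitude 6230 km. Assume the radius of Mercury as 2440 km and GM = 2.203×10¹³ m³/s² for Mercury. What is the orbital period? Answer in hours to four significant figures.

r_p = 2440 + 750.6 = 3190.6 km = 3.1906×10⁶ m.
r_a = 2440 + 6230 = 8670.0 km = 8.6700×10⁶ m.
Semi-major axis a = (r_p + r_a)/2 = (3190.6 + 8670.0)/2 = 5930.3 km = 5.930×10⁶ m.
By Kepler's third law T = 2π√(a³/μ) = 2π × 3.077×10³ = 1.933×10⁴ s.
= 5.370 hours.

T ≈ 5.370 hours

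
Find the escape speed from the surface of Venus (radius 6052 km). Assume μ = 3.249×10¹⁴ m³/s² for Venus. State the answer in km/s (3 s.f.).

v_esc ≈ 10.4 km/s

r = R = 6.052×10⁶ m.
Escape speed v_esc = √(2μ/r) = √(2 × 3.249×10¹⁴ / 6.052×10⁶) = √(1.074×10⁸) = 10360 m/s.
= 10.36 km/s.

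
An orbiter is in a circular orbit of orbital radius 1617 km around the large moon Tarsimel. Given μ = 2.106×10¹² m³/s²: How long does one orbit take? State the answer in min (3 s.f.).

r = 1617 km = 1.617×10⁶ m.
Kepler's third law: T = 2π√(r³/μ) = 2π√((1.617×10⁶)³ / 2.106×10¹²).
r³/μ = 2.008×10⁶ s², so T = 2π × 1.417×10³ = 8.903×10³ s.
Converting: 8.903×10³ s ÷ 60.00 = 148.4 min.

T ≈ 148 min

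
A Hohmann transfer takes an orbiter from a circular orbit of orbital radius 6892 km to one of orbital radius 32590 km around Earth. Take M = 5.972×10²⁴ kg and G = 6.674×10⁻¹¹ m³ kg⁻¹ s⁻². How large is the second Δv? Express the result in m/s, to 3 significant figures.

μ = GM = 6.674×10⁻¹¹ × 5.972×10²⁴ = 3.986×10¹⁴ m³/s².
r₁ = 6892 km = 6.892×10⁶ m.
r₂ = 32590 km = 3.259×10⁷ m.
Transfer ellipse a_t = (r₁ + r₂)/2 = 1.974×10⁷ m.
At r₁: circular v_c1 = √(μ/r₁) = 7605 m/s; transfer-perigee v_p = √[μ(2/r₁ − 1/a_t)] = 9771 m/s.
At r₂: circular v_c2 = √(μ/r₂) = 3497 m/s; transfer-apogee v_a = √[μ(2/r₂ − 1/a_t)] = 2066 m/s.
Δv₂ = v_c2 − v_a = 1431 m/s.

Δv ≈ 1430 m/s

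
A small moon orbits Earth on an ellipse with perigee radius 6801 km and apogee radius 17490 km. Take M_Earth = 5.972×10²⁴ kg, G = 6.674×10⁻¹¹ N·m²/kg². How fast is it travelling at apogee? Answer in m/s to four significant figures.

μ = GM = 6.674×10⁻¹¹ × 5.972×10²⁴ = 3.986×10¹⁴ m³/s².
Semi-major axis a = (r_p + r_a)/2 = 12146 km = 1.215×10⁷ m.
Vis-viva: v² = μ(2/r − 1/a) = 3.986×10¹⁴ × (1.144×10⁻⁷ − 8.234×10⁻⁸) = 1.276×10⁷ m²/s².
v = 3572 m/s.

v ≈ 3572 m/s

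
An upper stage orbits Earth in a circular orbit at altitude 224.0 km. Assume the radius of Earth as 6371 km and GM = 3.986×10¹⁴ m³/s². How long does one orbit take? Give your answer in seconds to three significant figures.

T ≈ 5330 seconds

r = 6371 + 224.0 = 6595.0 km = 6.5950×10⁶ m.
Kepler's third law: T = 2π√(r³/μ) = 2π√((6.595×10⁶)³ / 3.986×10¹⁴).
r³/μ = 7.196×10⁵ s², so T = 2π × 8.483×10² = 5.330×10³ s.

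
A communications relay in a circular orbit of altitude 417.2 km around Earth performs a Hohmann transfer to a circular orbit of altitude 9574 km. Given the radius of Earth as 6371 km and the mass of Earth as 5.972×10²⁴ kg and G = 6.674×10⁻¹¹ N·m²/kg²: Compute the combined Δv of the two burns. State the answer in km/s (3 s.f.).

Δv_total ≈ 2.55 km/s

μ = GM = 6.674×10⁻¹¹ × 5.972×10²⁴ = 3.986×10¹⁴ m³/s².
r₁ = 6371 + 417.2 = 6788.2 km = 6.7882×10⁶ m.
r₂ = 6371 + 9574 = 15945 km = 1.5945×10⁷ m.
Transfer ellipse a_t = (r₁ + r₂)/2 = 1.137×10⁷ m.
At r₁: circular v_c1 = √(μ/r₁) = 7663 m/s; transfer-perigee v_p = √[μ(2/r₁ − 1/a_t)] = 9076 m/s.
Δv₁ = v_p − v_c1 = 1413 m/s.
At r₂: circular v_c2 = √(μ/r₂) = 5000 m/s; transfer-apogee v_a = √[μ(2/r₂ − 1/a_t)] = 3864 m/s.
Δv₂ = v_c2 − v_a = 1136 m/s.
Total Δv = Δv₁ + Δv₂ = 2549 m/s = 2.549 km/s.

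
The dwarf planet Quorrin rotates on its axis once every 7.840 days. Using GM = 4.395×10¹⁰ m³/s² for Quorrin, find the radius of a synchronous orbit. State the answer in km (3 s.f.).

r_sync ≈ 7990 km

T = 7.840 days = 6.774×10⁵ s.
A synchronous orbit has period T, so by Kepler's third law a = (μT²/4π²)^(1/3).
μT²/4π² = 4.395×10¹⁰ × (6.774×10⁵)² / 39.48 = 5.108×10²⁰ m³.
a = 7.994×10⁶ m = 7993.8 km.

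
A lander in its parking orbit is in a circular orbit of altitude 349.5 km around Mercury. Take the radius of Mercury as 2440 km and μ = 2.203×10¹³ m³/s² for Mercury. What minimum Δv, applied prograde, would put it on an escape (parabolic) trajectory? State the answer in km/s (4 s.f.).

Δv ≈ 1.164 km/s

r = 2440 + 349.5 = 2789.5 km = 2.7895×10⁶ m.
Circular speed v_c = √(μ/r) = 2810 m/s.
Escape speed v_esc = √(2μ/r) = √2 × v_c = 3974 m/s.
Δv = v_esc − v_c = 1164 m/s = 1.164 km/s.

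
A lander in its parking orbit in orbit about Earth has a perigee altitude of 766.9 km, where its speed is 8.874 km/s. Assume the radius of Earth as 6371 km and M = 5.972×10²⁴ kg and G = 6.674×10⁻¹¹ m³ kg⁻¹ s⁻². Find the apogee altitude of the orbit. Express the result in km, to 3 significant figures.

μ = GM = 6.674×10⁻¹¹ × 5.972×10²⁴ = 3.986×10¹⁴ m³/s².
r_p = 6371 + 766.9 = 7137.9 km = 7.138×10⁶ m.
Specific energy ε = v²/2 − μ/r = -1.646×10⁷ J/kg, so a = −μ/(2ε) = 1.210×10⁷ m.
The apsides satisfy r_p + r_a = 2a, so the apogee radius is 2a − r_p = 1.707×10⁷ m = 17070 km.
Apogee altitude = 17070 − 6371 = 10699 km.

apogee altitude ≈ 10700 km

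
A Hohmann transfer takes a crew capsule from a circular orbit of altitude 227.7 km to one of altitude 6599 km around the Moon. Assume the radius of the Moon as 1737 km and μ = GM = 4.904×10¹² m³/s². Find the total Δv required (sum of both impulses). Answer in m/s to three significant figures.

Δv_total ≈ 723 m/s

r₁ = 1737 + 227.7 = 1964.7 km = 1.9647×10⁶ m.
r₂ = 1737 + 6599 = 8336.0 km = 8.3360×10⁶ m.
Transfer ellipse a_t = (r₁ + r₂)/2 = 5.150×10⁶ m.
At r₁: circular v_c1 = √(μ/r₁) = 1580 m/s; transfer-perilune v_p = √[μ(2/r₁ − 1/a_t)] = 2010 m/s.
Δv₁ = v_p − v_c1 = 430.1 m/s.
At r₂: circular v_c2 = √(μ/r₂) = 767.0 m/s; transfer-apolune v_a = √[μ(2/r₂ − 1/a_t)] = 473.7 m/s.
Δv₂ = v_c2 − v_a = 293.3 m/s.
Total Δv = Δv₁ + Δv₂ = 723.3 m/s.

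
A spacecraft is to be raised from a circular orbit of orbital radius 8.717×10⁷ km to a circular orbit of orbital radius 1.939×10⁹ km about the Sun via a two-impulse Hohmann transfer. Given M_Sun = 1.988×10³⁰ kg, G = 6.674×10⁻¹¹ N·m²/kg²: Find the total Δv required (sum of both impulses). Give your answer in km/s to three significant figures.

Δv_total ≈ 20.8 km/s

μ = GM = 6.674×10⁻¹¹ × 1.988×10³⁰ = 1.327×10²⁰ m³/s².
r₁ = 8.717×10⁷ km = 8.717×10¹⁰ m.
r₂ = 1.939×10⁹ km = 1.939×10¹² m.
Transfer ellipse a_t = (r₁ + r₂)/2 = 1.013×10¹² m.
At r₁: circular v_c1 = √(μ/r₁) = 39010 m/s; transfer-perihelion v_p = √[μ(2/r₁ − 1/a_t)] = 53970 m/s.
Δv₁ = v_p − v_c1 = 14960 m/s.
At r₂: circular v_c2 = √(μ/r₂) = 8272 m/s; transfer-aphelion v_a = √[μ(2/r₂ − 1/a_t)] = 2426 m/s.
Δv₂ = v_c2 − v_a = 5846 m/s.
Total Δv = Δv₁ + Δv₂ = 20810 m/s = 20.81 km/s.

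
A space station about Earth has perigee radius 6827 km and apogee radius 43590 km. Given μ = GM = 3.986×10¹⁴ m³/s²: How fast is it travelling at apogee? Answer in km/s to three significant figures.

v ≈ 1.57 km/s

Semi-major axis a = (r_p + r_a)/2 = 25208 km = 2.521×10⁷ m.
Vis-viva: v² = μ(2/r − 1/a) = 3.986×10¹⁴ × (4.588×10⁻⁸ − 3.967×10⁻⁸) = 2.476×10⁶ m²/s².
v = 1574 m/s = 1.574 km/s.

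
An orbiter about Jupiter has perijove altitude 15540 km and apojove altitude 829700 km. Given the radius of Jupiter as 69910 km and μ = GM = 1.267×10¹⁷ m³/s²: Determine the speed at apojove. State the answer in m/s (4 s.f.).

v ≈ 4943 m/s

r_p = 69910 + 15540 = 85450 km = 8.5450×10⁷ m.
r_a = 69910 + 829700 = 899610 km = 8.9961×10⁸ m.
Semi-major axis a = (r_p + r_a)/2 = 4.9253×10⁵ km = 4.925×10⁸ m.
Vis-viva: v² = μ(2/r − 1/a) = 1.267×10¹⁷ × (2.223×10⁻⁹ − 2.030×10⁻⁹) = 2.443×10⁷ m²/s².
v = 4943 m/s.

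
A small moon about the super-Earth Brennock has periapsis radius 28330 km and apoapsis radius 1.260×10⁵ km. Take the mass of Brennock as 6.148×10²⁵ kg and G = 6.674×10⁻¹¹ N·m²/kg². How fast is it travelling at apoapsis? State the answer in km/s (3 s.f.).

v ≈ 3.46 km/s

μ = GM = 6.674×10⁻¹¹ × 6.148×10²⁵ = 4.103×10¹⁵ m³/s².
Semi-major axis a = (r_p + r_a)/2 = 77165 km = 7.716×10⁷ m.
Vis-viva: v² = μ(2/r − 1/a) = 4.103×10¹⁵ × (1.587×10⁻⁸ − 1.296×10⁻⁸) = 1.196×10⁷ m²/s².
v = 3458 m/s = 3.458 km/s.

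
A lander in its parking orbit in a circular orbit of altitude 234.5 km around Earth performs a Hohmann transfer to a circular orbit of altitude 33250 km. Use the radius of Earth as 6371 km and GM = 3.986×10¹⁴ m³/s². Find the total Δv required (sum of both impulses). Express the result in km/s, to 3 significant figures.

r₁ = 6371 + 234.5 = 6605.5 km = 6.6055×10⁶ m.
r₂ = 6371 + 33250 = 39621 km = 3.9621×10⁷ m.
Transfer ellipse a_t = (r₁ + r₂)/2 = 2.311×10⁷ m.
At r₁: circular v_c1 = √(μ/r₁) = 7768 m/s; transfer-perigee v_p = √[μ(2/r₁ − 1/a_t)] = 10170 m/s.
Δv₁ = v_p − v_c1 = 2403 m/s.
At r₂: circular v_c2 = √(μ/r₂) = 3172 m/s; transfer-apogee v_a = √[μ(2/r₂ − 1/a_t)] = 1696 m/s.
Δv₂ = v_c2 − v_a = 1476 m/s.
Total Δv = Δv₁ + Δv₂ = 3879 m/s = 3.879 km/s.

Δv_total ≈ 3.88 km/s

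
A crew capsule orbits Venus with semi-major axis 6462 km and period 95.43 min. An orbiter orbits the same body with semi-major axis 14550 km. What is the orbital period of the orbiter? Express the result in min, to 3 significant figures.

Kepler's third law: T² ∝ a³, so T₂ = T₁ (a₂/a₁)^(3/2).
a₂/a₁ = 2.252, (a₂/a₁)^(3/2) = 3.379.
T₂ = 95.43 × 3.379 = 322.4 min.

T₂ ≈ 322 min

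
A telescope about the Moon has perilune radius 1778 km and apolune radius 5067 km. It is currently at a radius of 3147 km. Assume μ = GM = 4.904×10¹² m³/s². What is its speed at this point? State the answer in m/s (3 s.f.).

v ≈ 1300 m/s

Semi-major axis a = (r_p + r_a)/2 = 3422.5 km = 3.422×10⁶ m.
Vis-viva: v² = μ(2/r − 1/a) = 4.904×10¹² × (6.355×10⁻⁷ − 2.922×10⁻⁷) = 1.684×10⁶ m²/s².
v = 1298 m/s.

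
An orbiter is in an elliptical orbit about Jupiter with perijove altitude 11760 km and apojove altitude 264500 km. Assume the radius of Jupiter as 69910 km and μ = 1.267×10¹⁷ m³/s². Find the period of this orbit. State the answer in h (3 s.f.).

r_p = 69910 + 11760 = 81670 km = 8.1670×10⁷ m.
r_a = 69910 + 264500 = 334410 km = 3.3441×10⁸ m.
Semi-major axis a = (r_p + r_a)/2 = (81670 + 3.3441×10⁵)/2 = 2.0804×10⁵ km = 2.080×10⁸ m.
By Kepler's third law T = 2π√(a³/μ) = 2π × 8.430×10³ = 5.297×10⁴ s.
= 14.71 h.

T ≈ 14.7 h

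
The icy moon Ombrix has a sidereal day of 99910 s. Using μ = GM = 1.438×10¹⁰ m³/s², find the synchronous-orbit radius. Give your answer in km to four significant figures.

r_sync ≈ 1538 km

A synchronous orbit has period T, so by Kepler's third law a = (μT²/4π²)^(1/3).
μT²/4π² = 1.438×10¹⁰ × (9.991×10⁴)² / 39.48 = 3.636×10¹⁸ m³.
a = 1.538×10⁶ m = 1537.7 km.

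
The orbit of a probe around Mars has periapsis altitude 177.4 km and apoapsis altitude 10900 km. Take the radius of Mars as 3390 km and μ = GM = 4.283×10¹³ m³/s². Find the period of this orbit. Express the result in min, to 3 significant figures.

T ≈ 427 min

r_p = 3390 + 177.4 = 3567.4 km = 3.5674×10⁶ m.
r_a = 3390 + 10900 = 14290 km = 1.4290×10⁷ m.
Semi-major axis a = (r_p + r_a)/2 = (3567.4 + 14290)/2 = 8928.7 km = 8.929×10⁶ m.
By Kepler's third law T = 2π√(a³/μ) = 2π × 4.077×10³ = 2.561×10⁴ s.
= 426.9 min.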